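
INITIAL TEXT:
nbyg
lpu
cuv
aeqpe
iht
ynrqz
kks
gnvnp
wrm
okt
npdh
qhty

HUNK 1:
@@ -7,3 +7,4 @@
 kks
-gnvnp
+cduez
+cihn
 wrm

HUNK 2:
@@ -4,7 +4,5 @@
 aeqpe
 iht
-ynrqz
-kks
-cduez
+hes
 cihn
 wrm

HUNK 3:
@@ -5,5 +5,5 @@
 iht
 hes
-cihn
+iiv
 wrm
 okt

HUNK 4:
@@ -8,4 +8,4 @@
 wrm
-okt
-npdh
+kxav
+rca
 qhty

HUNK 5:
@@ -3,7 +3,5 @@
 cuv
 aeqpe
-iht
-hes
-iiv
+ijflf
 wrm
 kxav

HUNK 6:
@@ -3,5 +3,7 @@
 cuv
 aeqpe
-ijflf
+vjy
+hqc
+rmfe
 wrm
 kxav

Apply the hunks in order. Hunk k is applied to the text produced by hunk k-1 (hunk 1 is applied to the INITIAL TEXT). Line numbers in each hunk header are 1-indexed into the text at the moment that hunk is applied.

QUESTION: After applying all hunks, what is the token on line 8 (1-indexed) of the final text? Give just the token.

Answer: wrm

Derivation:
Hunk 1: at line 7 remove [gnvnp] add [cduez,cihn] -> 13 lines: nbyg lpu cuv aeqpe iht ynrqz kks cduez cihn wrm okt npdh qhty
Hunk 2: at line 4 remove [ynrqz,kks,cduez] add [hes] -> 11 lines: nbyg lpu cuv aeqpe iht hes cihn wrm okt npdh qhty
Hunk 3: at line 5 remove [cihn] add [iiv] -> 11 lines: nbyg lpu cuv aeqpe iht hes iiv wrm okt npdh qhty
Hunk 4: at line 8 remove [okt,npdh] add [kxav,rca] -> 11 lines: nbyg lpu cuv aeqpe iht hes iiv wrm kxav rca qhty
Hunk 5: at line 3 remove [iht,hes,iiv] add [ijflf] -> 9 lines: nbyg lpu cuv aeqpe ijflf wrm kxav rca qhty
Hunk 6: at line 3 remove [ijflf] add [vjy,hqc,rmfe] -> 11 lines: nbyg lpu cuv aeqpe vjy hqc rmfe wrm kxav rca qhty
Final line 8: wrm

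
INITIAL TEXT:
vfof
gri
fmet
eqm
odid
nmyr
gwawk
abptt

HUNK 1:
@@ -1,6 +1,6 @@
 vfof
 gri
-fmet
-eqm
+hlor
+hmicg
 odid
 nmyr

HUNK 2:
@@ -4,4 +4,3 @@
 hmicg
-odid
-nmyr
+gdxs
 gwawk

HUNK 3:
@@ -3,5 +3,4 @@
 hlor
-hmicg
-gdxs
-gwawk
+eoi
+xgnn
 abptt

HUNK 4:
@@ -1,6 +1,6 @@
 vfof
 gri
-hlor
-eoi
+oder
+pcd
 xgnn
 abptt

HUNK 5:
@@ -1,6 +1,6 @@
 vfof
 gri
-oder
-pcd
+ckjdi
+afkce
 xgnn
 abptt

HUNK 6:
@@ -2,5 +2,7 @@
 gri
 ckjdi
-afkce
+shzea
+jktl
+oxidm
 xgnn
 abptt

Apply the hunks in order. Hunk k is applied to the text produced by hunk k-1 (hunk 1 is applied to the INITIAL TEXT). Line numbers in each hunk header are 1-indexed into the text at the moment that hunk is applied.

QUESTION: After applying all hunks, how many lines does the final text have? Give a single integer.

Answer: 8

Derivation:
Hunk 1: at line 1 remove [fmet,eqm] add [hlor,hmicg] -> 8 lines: vfof gri hlor hmicg odid nmyr gwawk abptt
Hunk 2: at line 4 remove [odid,nmyr] add [gdxs] -> 7 lines: vfof gri hlor hmicg gdxs gwawk abptt
Hunk 3: at line 3 remove [hmicg,gdxs,gwawk] add [eoi,xgnn] -> 6 lines: vfof gri hlor eoi xgnn abptt
Hunk 4: at line 1 remove [hlor,eoi] add [oder,pcd] -> 6 lines: vfof gri oder pcd xgnn abptt
Hunk 5: at line 1 remove [oder,pcd] add [ckjdi,afkce] -> 6 lines: vfof gri ckjdi afkce xgnn abptt
Hunk 6: at line 2 remove [afkce] add [shzea,jktl,oxidm] -> 8 lines: vfof gri ckjdi shzea jktl oxidm xgnn abptt
Final line count: 8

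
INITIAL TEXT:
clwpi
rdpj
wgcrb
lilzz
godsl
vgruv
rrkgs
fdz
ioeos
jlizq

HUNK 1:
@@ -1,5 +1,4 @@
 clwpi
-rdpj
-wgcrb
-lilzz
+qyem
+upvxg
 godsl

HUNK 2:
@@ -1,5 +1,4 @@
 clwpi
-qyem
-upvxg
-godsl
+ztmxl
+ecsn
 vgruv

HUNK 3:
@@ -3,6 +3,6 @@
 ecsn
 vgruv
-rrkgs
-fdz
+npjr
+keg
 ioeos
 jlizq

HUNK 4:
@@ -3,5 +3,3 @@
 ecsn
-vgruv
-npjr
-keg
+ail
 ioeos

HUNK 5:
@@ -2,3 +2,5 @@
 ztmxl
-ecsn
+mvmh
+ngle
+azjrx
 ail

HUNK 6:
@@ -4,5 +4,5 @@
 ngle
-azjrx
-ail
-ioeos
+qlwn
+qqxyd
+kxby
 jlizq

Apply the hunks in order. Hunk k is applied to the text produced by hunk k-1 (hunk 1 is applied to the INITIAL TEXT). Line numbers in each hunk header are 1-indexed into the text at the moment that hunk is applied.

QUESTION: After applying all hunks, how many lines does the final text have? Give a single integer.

Answer: 8

Derivation:
Hunk 1: at line 1 remove [rdpj,wgcrb,lilzz] add [qyem,upvxg] -> 9 lines: clwpi qyem upvxg godsl vgruv rrkgs fdz ioeos jlizq
Hunk 2: at line 1 remove [qyem,upvxg,godsl] add [ztmxl,ecsn] -> 8 lines: clwpi ztmxl ecsn vgruv rrkgs fdz ioeos jlizq
Hunk 3: at line 3 remove [rrkgs,fdz] add [npjr,keg] -> 8 lines: clwpi ztmxl ecsn vgruv npjr keg ioeos jlizq
Hunk 4: at line 3 remove [vgruv,npjr,keg] add [ail] -> 6 lines: clwpi ztmxl ecsn ail ioeos jlizq
Hunk 5: at line 2 remove [ecsn] add [mvmh,ngle,azjrx] -> 8 lines: clwpi ztmxl mvmh ngle azjrx ail ioeos jlizq
Hunk 6: at line 4 remove [azjrx,ail,ioeos] add [qlwn,qqxyd,kxby] -> 8 lines: clwpi ztmxl mvmh ngle qlwn qqxyd kxby jlizq
Final line count: 8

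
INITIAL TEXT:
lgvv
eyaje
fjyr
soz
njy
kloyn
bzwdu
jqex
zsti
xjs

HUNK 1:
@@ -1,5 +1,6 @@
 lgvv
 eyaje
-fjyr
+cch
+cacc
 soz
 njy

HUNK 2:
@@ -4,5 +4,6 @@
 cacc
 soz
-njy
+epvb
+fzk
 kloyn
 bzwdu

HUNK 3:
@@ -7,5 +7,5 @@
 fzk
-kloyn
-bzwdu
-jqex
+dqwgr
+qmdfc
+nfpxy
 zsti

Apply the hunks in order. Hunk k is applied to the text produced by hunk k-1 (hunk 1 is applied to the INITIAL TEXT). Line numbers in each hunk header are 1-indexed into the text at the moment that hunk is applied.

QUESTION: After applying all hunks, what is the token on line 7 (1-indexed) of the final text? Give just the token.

Hunk 1: at line 1 remove [fjyr] add [cch,cacc] -> 11 lines: lgvv eyaje cch cacc soz njy kloyn bzwdu jqex zsti xjs
Hunk 2: at line 4 remove [njy] add [epvb,fzk] -> 12 lines: lgvv eyaje cch cacc soz epvb fzk kloyn bzwdu jqex zsti xjs
Hunk 3: at line 7 remove [kloyn,bzwdu,jqex] add [dqwgr,qmdfc,nfpxy] -> 12 lines: lgvv eyaje cch cacc soz epvb fzk dqwgr qmdfc nfpxy zsti xjs
Final line 7: fzk

Answer: fzk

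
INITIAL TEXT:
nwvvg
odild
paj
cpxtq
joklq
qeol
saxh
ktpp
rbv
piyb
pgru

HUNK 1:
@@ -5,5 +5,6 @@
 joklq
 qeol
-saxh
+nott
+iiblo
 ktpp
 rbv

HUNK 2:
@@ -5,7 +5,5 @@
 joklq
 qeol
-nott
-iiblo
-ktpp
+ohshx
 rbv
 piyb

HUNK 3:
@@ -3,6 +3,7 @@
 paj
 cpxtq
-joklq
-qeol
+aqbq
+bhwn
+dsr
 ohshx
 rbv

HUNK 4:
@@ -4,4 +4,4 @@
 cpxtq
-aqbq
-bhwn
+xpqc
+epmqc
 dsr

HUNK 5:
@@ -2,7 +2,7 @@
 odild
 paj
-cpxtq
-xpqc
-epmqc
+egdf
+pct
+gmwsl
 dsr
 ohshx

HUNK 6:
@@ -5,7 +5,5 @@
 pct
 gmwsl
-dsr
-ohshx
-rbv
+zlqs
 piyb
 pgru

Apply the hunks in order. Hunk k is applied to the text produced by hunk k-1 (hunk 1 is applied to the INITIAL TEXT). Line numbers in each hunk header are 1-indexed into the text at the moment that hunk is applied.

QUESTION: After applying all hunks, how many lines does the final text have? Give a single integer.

Hunk 1: at line 5 remove [saxh] add [nott,iiblo] -> 12 lines: nwvvg odild paj cpxtq joklq qeol nott iiblo ktpp rbv piyb pgru
Hunk 2: at line 5 remove [nott,iiblo,ktpp] add [ohshx] -> 10 lines: nwvvg odild paj cpxtq joklq qeol ohshx rbv piyb pgru
Hunk 3: at line 3 remove [joklq,qeol] add [aqbq,bhwn,dsr] -> 11 lines: nwvvg odild paj cpxtq aqbq bhwn dsr ohshx rbv piyb pgru
Hunk 4: at line 4 remove [aqbq,bhwn] add [xpqc,epmqc] -> 11 lines: nwvvg odild paj cpxtq xpqc epmqc dsr ohshx rbv piyb pgru
Hunk 5: at line 2 remove [cpxtq,xpqc,epmqc] add [egdf,pct,gmwsl] -> 11 lines: nwvvg odild paj egdf pct gmwsl dsr ohshx rbv piyb pgru
Hunk 6: at line 5 remove [dsr,ohshx,rbv] add [zlqs] -> 9 lines: nwvvg odild paj egdf pct gmwsl zlqs piyb pgru
Final line count: 9

Answer: 9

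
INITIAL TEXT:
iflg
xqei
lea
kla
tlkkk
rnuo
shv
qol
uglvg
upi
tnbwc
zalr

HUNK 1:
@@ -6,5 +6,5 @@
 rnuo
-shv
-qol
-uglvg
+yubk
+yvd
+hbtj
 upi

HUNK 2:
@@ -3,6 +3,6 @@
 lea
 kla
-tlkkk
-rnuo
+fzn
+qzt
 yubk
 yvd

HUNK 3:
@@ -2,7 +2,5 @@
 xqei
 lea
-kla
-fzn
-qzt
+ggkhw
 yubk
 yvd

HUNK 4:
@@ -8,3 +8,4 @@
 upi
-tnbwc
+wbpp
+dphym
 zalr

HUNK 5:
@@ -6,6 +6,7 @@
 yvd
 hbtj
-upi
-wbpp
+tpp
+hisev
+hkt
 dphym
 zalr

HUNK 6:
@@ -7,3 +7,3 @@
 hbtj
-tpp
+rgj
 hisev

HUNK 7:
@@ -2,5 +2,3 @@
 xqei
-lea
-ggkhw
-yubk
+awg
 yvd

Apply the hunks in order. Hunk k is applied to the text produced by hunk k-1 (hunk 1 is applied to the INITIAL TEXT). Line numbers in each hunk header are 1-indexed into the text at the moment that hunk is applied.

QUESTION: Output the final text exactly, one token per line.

Answer: iflg
xqei
awg
yvd
hbtj
rgj
hisev
hkt
dphym
zalr

Derivation:
Hunk 1: at line 6 remove [shv,qol,uglvg] add [yubk,yvd,hbtj] -> 12 lines: iflg xqei lea kla tlkkk rnuo yubk yvd hbtj upi tnbwc zalr
Hunk 2: at line 3 remove [tlkkk,rnuo] add [fzn,qzt] -> 12 lines: iflg xqei lea kla fzn qzt yubk yvd hbtj upi tnbwc zalr
Hunk 3: at line 2 remove [kla,fzn,qzt] add [ggkhw] -> 10 lines: iflg xqei lea ggkhw yubk yvd hbtj upi tnbwc zalr
Hunk 4: at line 8 remove [tnbwc] add [wbpp,dphym] -> 11 lines: iflg xqei lea ggkhw yubk yvd hbtj upi wbpp dphym zalr
Hunk 5: at line 6 remove [upi,wbpp] add [tpp,hisev,hkt] -> 12 lines: iflg xqei lea ggkhw yubk yvd hbtj tpp hisev hkt dphym zalr
Hunk 6: at line 7 remove [tpp] add [rgj] -> 12 lines: iflg xqei lea ggkhw yubk yvd hbtj rgj hisev hkt dphym zalr
Hunk 7: at line 2 remove [lea,ggkhw,yubk] add [awg] -> 10 lines: iflg xqei awg yvd hbtj rgj hisev hkt dphym zalr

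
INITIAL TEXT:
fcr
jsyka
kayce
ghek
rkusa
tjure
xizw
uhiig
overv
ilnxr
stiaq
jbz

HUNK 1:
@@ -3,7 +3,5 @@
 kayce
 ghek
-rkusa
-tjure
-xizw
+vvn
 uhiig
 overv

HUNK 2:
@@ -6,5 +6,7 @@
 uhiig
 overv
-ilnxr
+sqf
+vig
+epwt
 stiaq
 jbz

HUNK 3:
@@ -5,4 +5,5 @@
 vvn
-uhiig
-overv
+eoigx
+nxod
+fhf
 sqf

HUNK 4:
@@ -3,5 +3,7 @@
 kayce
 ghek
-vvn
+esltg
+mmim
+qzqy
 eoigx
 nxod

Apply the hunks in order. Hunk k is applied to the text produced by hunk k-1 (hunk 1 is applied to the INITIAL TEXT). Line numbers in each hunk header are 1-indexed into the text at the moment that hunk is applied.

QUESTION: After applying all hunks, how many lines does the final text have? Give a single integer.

Answer: 15

Derivation:
Hunk 1: at line 3 remove [rkusa,tjure,xizw] add [vvn] -> 10 lines: fcr jsyka kayce ghek vvn uhiig overv ilnxr stiaq jbz
Hunk 2: at line 6 remove [ilnxr] add [sqf,vig,epwt] -> 12 lines: fcr jsyka kayce ghek vvn uhiig overv sqf vig epwt stiaq jbz
Hunk 3: at line 5 remove [uhiig,overv] add [eoigx,nxod,fhf] -> 13 lines: fcr jsyka kayce ghek vvn eoigx nxod fhf sqf vig epwt stiaq jbz
Hunk 4: at line 3 remove [vvn] add [esltg,mmim,qzqy] -> 15 lines: fcr jsyka kayce ghek esltg mmim qzqy eoigx nxod fhf sqf vig epwt stiaq jbz
Final line count: 15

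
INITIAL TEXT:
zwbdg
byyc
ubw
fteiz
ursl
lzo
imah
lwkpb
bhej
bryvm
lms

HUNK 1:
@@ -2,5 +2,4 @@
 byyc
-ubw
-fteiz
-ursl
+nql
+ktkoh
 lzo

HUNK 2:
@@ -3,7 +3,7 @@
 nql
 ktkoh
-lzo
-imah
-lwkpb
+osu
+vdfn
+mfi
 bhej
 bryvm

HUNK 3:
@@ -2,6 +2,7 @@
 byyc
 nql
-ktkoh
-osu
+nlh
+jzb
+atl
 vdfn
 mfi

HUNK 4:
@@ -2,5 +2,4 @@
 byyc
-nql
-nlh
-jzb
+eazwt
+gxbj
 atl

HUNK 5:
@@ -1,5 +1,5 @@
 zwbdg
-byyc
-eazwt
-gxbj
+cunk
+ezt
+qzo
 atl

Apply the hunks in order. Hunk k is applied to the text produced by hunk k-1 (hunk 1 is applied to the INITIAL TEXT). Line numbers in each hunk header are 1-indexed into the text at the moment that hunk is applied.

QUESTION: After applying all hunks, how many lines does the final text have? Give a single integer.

Answer: 10

Derivation:
Hunk 1: at line 2 remove [ubw,fteiz,ursl] add [nql,ktkoh] -> 10 lines: zwbdg byyc nql ktkoh lzo imah lwkpb bhej bryvm lms
Hunk 2: at line 3 remove [lzo,imah,lwkpb] add [osu,vdfn,mfi] -> 10 lines: zwbdg byyc nql ktkoh osu vdfn mfi bhej bryvm lms
Hunk 3: at line 2 remove [ktkoh,osu] add [nlh,jzb,atl] -> 11 lines: zwbdg byyc nql nlh jzb atl vdfn mfi bhej bryvm lms
Hunk 4: at line 2 remove [nql,nlh,jzb] add [eazwt,gxbj] -> 10 lines: zwbdg byyc eazwt gxbj atl vdfn mfi bhej bryvm lms
Hunk 5: at line 1 remove [byyc,eazwt,gxbj] add [cunk,ezt,qzo] -> 10 lines: zwbdg cunk ezt qzo atl vdfn mfi bhej bryvm lms
Final line count: 10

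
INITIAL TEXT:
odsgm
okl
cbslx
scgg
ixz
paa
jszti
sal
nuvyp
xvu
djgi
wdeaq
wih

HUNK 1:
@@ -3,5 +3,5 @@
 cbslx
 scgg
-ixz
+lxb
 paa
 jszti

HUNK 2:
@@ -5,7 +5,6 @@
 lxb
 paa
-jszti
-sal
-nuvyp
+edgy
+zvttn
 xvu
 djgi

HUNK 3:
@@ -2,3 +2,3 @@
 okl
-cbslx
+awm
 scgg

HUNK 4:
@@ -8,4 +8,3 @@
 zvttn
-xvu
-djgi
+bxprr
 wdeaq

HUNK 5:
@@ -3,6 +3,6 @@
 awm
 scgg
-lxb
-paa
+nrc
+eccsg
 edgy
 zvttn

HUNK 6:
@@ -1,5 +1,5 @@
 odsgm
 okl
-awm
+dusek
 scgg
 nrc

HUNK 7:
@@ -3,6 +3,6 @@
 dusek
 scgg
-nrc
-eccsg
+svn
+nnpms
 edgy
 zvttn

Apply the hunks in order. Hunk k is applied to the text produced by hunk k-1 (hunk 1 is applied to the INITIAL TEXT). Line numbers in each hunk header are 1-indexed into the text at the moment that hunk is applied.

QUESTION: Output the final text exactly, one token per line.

Answer: odsgm
okl
dusek
scgg
svn
nnpms
edgy
zvttn
bxprr
wdeaq
wih

Derivation:
Hunk 1: at line 3 remove [ixz] add [lxb] -> 13 lines: odsgm okl cbslx scgg lxb paa jszti sal nuvyp xvu djgi wdeaq wih
Hunk 2: at line 5 remove [jszti,sal,nuvyp] add [edgy,zvttn] -> 12 lines: odsgm okl cbslx scgg lxb paa edgy zvttn xvu djgi wdeaq wih
Hunk 3: at line 2 remove [cbslx] add [awm] -> 12 lines: odsgm okl awm scgg lxb paa edgy zvttn xvu djgi wdeaq wih
Hunk 4: at line 8 remove [xvu,djgi] add [bxprr] -> 11 lines: odsgm okl awm scgg lxb paa edgy zvttn bxprr wdeaq wih
Hunk 5: at line 3 remove [lxb,paa] add [nrc,eccsg] -> 11 lines: odsgm okl awm scgg nrc eccsg edgy zvttn bxprr wdeaq wih
Hunk 6: at line 1 remove [awm] add [dusek] -> 11 lines: odsgm okl dusek scgg nrc eccsg edgy zvttn bxprr wdeaq wih
Hunk 7: at line 3 remove [nrc,eccsg] add [svn,nnpms] -> 11 lines: odsgm okl dusek scgg svn nnpms edgy zvttn bxprr wdeaq wih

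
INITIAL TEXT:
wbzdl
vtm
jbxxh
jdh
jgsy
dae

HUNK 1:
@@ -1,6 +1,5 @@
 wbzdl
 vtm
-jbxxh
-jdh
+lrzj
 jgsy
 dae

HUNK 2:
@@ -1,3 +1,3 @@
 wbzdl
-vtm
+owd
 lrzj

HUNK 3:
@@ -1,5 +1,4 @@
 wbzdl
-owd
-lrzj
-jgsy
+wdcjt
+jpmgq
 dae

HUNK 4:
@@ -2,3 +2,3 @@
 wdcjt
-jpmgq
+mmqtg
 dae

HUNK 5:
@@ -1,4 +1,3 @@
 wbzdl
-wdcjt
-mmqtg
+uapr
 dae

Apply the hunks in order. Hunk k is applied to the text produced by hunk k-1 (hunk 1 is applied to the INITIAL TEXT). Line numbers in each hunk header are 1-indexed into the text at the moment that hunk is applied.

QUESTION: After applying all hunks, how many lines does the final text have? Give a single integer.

Hunk 1: at line 1 remove [jbxxh,jdh] add [lrzj] -> 5 lines: wbzdl vtm lrzj jgsy dae
Hunk 2: at line 1 remove [vtm] add [owd] -> 5 lines: wbzdl owd lrzj jgsy dae
Hunk 3: at line 1 remove [owd,lrzj,jgsy] add [wdcjt,jpmgq] -> 4 lines: wbzdl wdcjt jpmgq dae
Hunk 4: at line 2 remove [jpmgq] add [mmqtg] -> 4 lines: wbzdl wdcjt mmqtg dae
Hunk 5: at line 1 remove [wdcjt,mmqtg] add [uapr] -> 3 lines: wbzdl uapr dae
Final line count: 3

Answer: 3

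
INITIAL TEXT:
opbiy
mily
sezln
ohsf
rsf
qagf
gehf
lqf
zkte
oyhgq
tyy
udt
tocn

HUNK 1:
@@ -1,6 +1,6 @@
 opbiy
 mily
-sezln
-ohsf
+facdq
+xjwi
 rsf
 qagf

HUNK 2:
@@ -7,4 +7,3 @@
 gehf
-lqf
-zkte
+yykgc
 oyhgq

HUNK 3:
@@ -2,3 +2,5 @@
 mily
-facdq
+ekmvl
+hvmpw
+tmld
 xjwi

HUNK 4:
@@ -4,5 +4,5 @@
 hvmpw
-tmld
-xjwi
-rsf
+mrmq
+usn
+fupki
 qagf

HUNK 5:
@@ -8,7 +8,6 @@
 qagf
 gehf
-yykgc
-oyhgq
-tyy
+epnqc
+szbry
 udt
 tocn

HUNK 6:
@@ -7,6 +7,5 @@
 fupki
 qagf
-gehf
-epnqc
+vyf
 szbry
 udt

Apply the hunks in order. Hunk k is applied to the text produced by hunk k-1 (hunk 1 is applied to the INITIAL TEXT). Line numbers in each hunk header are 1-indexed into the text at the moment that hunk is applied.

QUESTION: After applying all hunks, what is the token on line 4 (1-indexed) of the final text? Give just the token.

Hunk 1: at line 1 remove [sezln,ohsf] add [facdq,xjwi] -> 13 lines: opbiy mily facdq xjwi rsf qagf gehf lqf zkte oyhgq tyy udt tocn
Hunk 2: at line 7 remove [lqf,zkte] add [yykgc] -> 12 lines: opbiy mily facdq xjwi rsf qagf gehf yykgc oyhgq tyy udt tocn
Hunk 3: at line 2 remove [facdq] add [ekmvl,hvmpw,tmld] -> 14 lines: opbiy mily ekmvl hvmpw tmld xjwi rsf qagf gehf yykgc oyhgq tyy udt tocn
Hunk 4: at line 4 remove [tmld,xjwi,rsf] add [mrmq,usn,fupki] -> 14 lines: opbiy mily ekmvl hvmpw mrmq usn fupki qagf gehf yykgc oyhgq tyy udt tocn
Hunk 5: at line 8 remove [yykgc,oyhgq,tyy] add [epnqc,szbry] -> 13 lines: opbiy mily ekmvl hvmpw mrmq usn fupki qagf gehf epnqc szbry udt tocn
Hunk 6: at line 7 remove [gehf,epnqc] add [vyf] -> 12 lines: opbiy mily ekmvl hvmpw mrmq usn fupki qagf vyf szbry udt tocn
Final line 4: hvmpw

Answer: hvmpw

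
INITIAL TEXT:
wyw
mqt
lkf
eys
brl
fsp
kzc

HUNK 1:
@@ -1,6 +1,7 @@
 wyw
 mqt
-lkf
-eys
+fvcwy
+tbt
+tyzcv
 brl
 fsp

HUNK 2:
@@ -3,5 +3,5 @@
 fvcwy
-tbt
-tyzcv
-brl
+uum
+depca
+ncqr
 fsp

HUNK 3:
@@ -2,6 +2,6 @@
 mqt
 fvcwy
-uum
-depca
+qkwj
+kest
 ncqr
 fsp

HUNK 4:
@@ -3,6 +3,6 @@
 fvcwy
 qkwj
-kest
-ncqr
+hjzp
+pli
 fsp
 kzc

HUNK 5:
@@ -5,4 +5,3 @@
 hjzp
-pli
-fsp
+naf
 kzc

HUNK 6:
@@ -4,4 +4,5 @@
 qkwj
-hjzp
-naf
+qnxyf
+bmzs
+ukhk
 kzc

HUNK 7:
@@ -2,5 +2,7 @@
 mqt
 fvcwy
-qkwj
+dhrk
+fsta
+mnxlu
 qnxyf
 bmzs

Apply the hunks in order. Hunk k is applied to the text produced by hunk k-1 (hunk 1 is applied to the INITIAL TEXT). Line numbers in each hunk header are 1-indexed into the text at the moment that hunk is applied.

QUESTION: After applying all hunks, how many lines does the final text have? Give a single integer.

Answer: 10

Derivation:
Hunk 1: at line 1 remove [lkf,eys] add [fvcwy,tbt,tyzcv] -> 8 lines: wyw mqt fvcwy tbt tyzcv brl fsp kzc
Hunk 2: at line 3 remove [tbt,tyzcv,brl] add [uum,depca,ncqr] -> 8 lines: wyw mqt fvcwy uum depca ncqr fsp kzc
Hunk 3: at line 2 remove [uum,depca] add [qkwj,kest] -> 8 lines: wyw mqt fvcwy qkwj kest ncqr fsp kzc
Hunk 4: at line 3 remove [kest,ncqr] add [hjzp,pli] -> 8 lines: wyw mqt fvcwy qkwj hjzp pli fsp kzc
Hunk 5: at line 5 remove [pli,fsp] add [naf] -> 7 lines: wyw mqt fvcwy qkwj hjzp naf kzc
Hunk 6: at line 4 remove [hjzp,naf] add [qnxyf,bmzs,ukhk] -> 8 lines: wyw mqt fvcwy qkwj qnxyf bmzs ukhk kzc
Hunk 7: at line 2 remove [qkwj] add [dhrk,fsta,mnxlu] -> 10 lines: wyw mqt fvcwy dhrk fsta mnxlu qnxyf bmzs ukhk kzc
Final line count: 10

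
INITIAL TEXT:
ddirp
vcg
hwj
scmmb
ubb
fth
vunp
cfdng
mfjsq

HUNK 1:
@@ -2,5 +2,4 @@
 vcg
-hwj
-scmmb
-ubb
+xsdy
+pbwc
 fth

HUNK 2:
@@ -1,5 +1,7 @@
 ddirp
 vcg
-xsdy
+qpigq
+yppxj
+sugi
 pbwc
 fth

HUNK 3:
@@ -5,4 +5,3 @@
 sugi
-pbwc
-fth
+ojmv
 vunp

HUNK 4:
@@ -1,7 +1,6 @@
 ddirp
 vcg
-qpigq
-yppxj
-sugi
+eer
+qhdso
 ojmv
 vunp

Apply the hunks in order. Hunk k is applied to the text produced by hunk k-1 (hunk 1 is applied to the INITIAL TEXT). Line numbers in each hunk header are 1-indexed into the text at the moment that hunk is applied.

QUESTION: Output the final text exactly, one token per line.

Hunk 1: at line 2 remove [hwj,scmmb,ubb] add [xsdy,pbwc] -> 8 lines: ddirp vcg xsdy pbwc fth vunp cfdng mfjsq
Hunk 2: at line 1 remove [xsdy] add [qpigq,yppxj,sugi] -> 10 lines: ddirp vcg qpigq yppxj sugi pbwc fth vunp cfdng mfjsq
Hunk 3: at line 5 remove [pbwc,fth] add [ojmv] -> 9 lines: ddirp vcg qpigq yppxj sugi ojmv vunp cfdng mfjsq
Hunk 4: at line 1 remove [qpigq,yppxj,sugi] add [eer,qhdso] -> 8 lines: ddirp vcg eer qhdso ojmv vunp cfdng mfjsq

Answer: ddirp
vcg
eer
qhdso
ojmv
vunp
cfdng
mfjsq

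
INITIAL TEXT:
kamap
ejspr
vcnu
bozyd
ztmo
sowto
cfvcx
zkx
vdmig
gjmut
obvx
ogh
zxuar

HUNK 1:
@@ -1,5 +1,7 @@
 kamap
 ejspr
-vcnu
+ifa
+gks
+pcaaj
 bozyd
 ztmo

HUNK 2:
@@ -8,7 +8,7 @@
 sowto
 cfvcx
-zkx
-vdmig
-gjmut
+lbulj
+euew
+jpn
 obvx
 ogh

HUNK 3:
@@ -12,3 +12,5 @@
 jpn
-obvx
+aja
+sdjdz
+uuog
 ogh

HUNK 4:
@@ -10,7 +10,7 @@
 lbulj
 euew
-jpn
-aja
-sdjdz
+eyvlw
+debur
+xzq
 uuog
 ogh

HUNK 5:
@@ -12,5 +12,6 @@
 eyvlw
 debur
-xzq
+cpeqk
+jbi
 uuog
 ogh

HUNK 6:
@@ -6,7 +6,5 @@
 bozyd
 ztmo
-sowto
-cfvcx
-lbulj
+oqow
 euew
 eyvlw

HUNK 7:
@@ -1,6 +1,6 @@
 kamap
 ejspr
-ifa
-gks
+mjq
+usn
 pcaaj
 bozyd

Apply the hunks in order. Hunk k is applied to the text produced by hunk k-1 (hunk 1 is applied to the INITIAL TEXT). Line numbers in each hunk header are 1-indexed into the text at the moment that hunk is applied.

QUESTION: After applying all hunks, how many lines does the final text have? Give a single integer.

Hunk 1: at line 1 remove [vcnu] add [ifa,gks,pcaaj] -> 15 lines: kamap ejspr ifa gks pcaaj bozyd ztmo sowto cfvcx zkx vdmig gjmut obvx ogh zxuar
Hunk 2: at line 8 remove [zkx,vdmig,gjmut] add [lbulj,euew,jpn] -> 15 lines: kamap ejspr ifa gks pcaaj bozyd ztmo sowto cfvcx lbulj euew jpn obvx ogh zxuar
Hunk 3: at line 12 remove [obvx] add [aja,sdjdz,uuog] -> 17 lines: kamap ejspr ifa gks pcaaj bozyd ztmo sowto cfvcx lbulj euew jpn aja sdjdz uuog ogh zxuar
Hunk 4: at line 10 remove [jpn,aja,sdjdz] add [eyvlw,debur,xzq] -> 17 lines: kamap ejspr ifa gks pcaaj bozyd ztmo sowto cfvcx lbulj euew eyvlw debur xzq uuog ogh zxuar
Hunk 5: at line 12 remove [xzq] add [cpeqk,jbi] -> 18 lines: kamap ejspr ifa gks pcaaj bozyd ztmo sowto cfvcx lbulj euew eyvlw debur cpeqk jbi uuog ogh zxuar
Hunk 6: at line 6 remove [sowto,cfvcx,lbulj] add [oqow] -> 16 lines: kamap ejspr ifa gks pcaaj bozyd ztmo oqow euew eyvlw debur cpeqk jbi uuog ogh zxuar
Hunk 7: at line 1 remove [ifa,gks] add [mjq,usn] -> 16 lines: kamap ejspr mjq usn pcaaj bozyd ztmo oqow euew eyvlw debur cpeqk jbi uuog ogh zxuar
Final line count: 16

Answer: 16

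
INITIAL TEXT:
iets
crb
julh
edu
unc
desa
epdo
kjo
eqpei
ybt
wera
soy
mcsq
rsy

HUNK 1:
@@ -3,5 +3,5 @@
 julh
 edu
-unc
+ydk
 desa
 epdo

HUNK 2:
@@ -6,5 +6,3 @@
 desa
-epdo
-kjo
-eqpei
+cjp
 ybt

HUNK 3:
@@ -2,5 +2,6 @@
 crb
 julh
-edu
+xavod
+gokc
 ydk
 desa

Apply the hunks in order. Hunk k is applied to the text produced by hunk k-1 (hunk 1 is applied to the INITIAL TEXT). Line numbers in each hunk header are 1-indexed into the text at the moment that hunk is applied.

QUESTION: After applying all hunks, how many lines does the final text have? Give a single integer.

Answer: 13

Derivation:
Hunk 1: at line 3 remove [unc] add [ydk] -> 14 lines: iets crb julh edu ydk desa epdo kjo eqpei ybt wera soy mcsq rsy
Hunk 2: at line 6 remove [epdo,kjo,eqpei] add [cjp] -> 12 lines: iets crb julh edu ydk desa cjp ybt wera soy mcsq rsy
Hunk 3: at line 2 remove [edu] add [xavod,gokc] -> 13 lines: iets crb julh xavod gokc ydk desa cjp ybt wera soy mcsq rsy
Final line count: 13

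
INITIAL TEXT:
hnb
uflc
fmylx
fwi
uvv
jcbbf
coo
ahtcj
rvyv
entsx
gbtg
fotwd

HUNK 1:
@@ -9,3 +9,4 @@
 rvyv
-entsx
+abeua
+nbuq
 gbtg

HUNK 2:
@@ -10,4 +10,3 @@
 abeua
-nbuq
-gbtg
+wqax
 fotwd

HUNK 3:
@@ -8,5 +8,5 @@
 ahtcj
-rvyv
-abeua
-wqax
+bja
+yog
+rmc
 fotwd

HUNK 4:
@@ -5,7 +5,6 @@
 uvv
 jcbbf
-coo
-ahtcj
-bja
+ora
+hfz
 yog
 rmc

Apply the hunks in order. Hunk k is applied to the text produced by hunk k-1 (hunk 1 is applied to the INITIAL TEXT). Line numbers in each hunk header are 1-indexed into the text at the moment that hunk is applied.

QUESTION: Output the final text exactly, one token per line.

Hunk 1: at line 9 remove [entsx] add [abeua,nbuq] -> 13 lines: hnb uflc fmylx fwi uvv jcbbf coo ahtcj rvyv abeua nbuq gbtg fotwd
Hunk 2: at line 10 remove [nbuq,gbtg] add [wqax] -> 12 lines: hnb uflc fmylx fwi uvv jcbbf coo ahtcj rvyv abeua wqax fotwd
Hunk 3: at line 8 remove [rvyv,abeua,wqax] add [bja,yog,rmc] -> 12 lines: hnb uflc fmylx fwi uvv jcbbf coo ahtcj bja yog rmc fotwd
Hunk 4: at line 5 remove [coo,ahtcj,bja] add [ora,hfz] -> 11 lines: hnb uflc fmylx fwi uvv jcbbf ora hfz yog rmc fotwd

Answer: hnb
uflc
fmylx
fwi
uvv
jcbbf
ora
hfz
yog
rmc
fotwd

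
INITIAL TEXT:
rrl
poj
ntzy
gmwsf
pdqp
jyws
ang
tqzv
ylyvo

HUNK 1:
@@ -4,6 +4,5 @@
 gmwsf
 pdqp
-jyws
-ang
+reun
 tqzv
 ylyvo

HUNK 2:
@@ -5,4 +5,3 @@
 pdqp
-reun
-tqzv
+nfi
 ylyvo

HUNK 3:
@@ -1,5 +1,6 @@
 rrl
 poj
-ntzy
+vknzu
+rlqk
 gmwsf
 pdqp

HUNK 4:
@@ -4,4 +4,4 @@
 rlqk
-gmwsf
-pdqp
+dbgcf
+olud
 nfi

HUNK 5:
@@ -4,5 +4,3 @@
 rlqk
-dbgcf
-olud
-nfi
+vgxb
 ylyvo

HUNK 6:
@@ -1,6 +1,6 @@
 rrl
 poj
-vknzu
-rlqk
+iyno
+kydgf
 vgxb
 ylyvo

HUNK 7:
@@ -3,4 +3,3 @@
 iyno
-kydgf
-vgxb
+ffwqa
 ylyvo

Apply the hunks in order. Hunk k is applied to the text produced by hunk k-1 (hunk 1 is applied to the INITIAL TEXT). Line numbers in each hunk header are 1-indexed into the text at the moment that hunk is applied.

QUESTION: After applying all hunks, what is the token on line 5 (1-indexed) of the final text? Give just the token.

Hunk 1: at line 4 remove [jyws,ang] add [reun] -> 8 lines: rrl poj ntzy gmwsf pdqp reun tqzv ylyvo
Hunk 2: at line 5 remove [reun,tqzv] add [nfi] -> 7 lines: rrl poj ntzy gmwsf pdqp nfi ylyvo
Hunk 3: at line 1 remove [ntzy] add [vknzu,rlqk] -> 8 lines: rrl poj vknzu rlqk gmwsf pdqp nfi ylyvo
Hunk 4: at line 4 remove [gmwsf,pdqp] add [dbgcf,olud] -> 8 lines: rrl poj vknzu rlqk dbgcf olud nfi ylyvo
Hunk 5: at line 4 remove [dbgcf,olud,nfi] add [vgxb] -> 6 lines: rrl poj vknzu rlqk vgxb ylyvo
Hunk 6: at line 1 remove [vknzu,rlqk] add [iyno,kydgf] -> 6 lines: rrl poj iyno kydgf vgxb ylyvo
Hunk 7: at line 3 remove [kydgf,vgxb] add [ffwqa] -> 5 lines: rrl poj iyno ffwqa ylyvo
Final line 5: ylyvo

Answer: ylyvo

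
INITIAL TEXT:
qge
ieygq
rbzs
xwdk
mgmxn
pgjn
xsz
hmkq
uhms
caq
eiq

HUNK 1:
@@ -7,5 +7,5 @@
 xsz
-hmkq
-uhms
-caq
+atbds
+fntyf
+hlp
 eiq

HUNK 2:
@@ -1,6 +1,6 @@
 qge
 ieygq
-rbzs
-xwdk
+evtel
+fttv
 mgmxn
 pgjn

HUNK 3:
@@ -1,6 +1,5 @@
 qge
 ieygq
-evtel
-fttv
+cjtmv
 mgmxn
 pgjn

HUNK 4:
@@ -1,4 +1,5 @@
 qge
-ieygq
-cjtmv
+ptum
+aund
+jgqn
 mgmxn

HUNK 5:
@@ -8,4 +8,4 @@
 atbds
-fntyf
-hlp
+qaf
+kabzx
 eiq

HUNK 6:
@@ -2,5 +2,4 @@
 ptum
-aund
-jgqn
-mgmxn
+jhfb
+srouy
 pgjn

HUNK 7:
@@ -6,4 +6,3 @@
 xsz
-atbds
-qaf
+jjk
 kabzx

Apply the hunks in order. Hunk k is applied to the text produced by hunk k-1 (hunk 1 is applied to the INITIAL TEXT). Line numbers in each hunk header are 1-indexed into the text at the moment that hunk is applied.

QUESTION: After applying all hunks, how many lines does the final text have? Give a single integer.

Hunk 1: at line 7 remove [hmkq,uhms,caq] add [atbds,fntyf,hlp] -> 11 lines: qge ieygq rbzs xwdk mgmxn pgjn xsz atbds fntyf hlp eiq
Hunk 2: at line 1 remove [rbzs,xwdk] add [evtel,fttv] -> 11 lines: qge ieygq evtel fttv mgmxn pgjn xsz atbds fntyf hlp eiq
Hunk 3: at line 1 remove [evtel,fttv] add [cjtmv] -> 10 lines: qge ieygq cjtmv mgmxn pgjn xsz atbds fntyf hlp eiq
Hunk 4: at line 1 remove [ieygq,cjtmv] add [ptum,aund,jgqn] -> 11 lines: qge ptum aund jgqn mgmxn pgjn xsz atbds fntyf hlp eiq
Hunk 5: at line 8 remove [fntyf,hlp] add [qaf,kabzx] -> 11 lines: qge ptum aund jgqn mgmxn pgjn xsz atbds qaf kabzx eiq
Hunk 6: at line 2 remove [aund,jgqn,mgmxn] add [jhfb,srouy] -> 10 lines: qge ptum jhfb srouy pgjn xsz atbds qaf kabzx eiq
Hunk 7: at line 6 remove [atbds,qaf] add [jjk] -> 9 lines: qge ptum jhfb srouy pgjn xsz jjk kabzx eiq
Final line count: 9

Answer: 9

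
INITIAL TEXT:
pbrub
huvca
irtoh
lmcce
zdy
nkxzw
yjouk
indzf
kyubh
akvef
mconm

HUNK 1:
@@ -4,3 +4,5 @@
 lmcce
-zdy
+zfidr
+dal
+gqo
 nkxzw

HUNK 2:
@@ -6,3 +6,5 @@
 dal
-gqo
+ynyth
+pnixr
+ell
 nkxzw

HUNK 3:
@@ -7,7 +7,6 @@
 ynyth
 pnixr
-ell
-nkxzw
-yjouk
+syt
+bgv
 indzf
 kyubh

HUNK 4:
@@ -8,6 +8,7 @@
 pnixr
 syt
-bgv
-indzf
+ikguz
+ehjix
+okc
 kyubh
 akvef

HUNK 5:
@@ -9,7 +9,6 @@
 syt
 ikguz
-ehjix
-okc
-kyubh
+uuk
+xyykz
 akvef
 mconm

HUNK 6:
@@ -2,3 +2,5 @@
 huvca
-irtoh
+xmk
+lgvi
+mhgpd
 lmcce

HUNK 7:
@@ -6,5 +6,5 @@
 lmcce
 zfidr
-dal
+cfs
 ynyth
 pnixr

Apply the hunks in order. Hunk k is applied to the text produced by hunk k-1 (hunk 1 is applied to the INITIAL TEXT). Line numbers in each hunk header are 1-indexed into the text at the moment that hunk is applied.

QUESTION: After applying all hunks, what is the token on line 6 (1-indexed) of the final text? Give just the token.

Answer: lmcce

Derivation:
Hunk 1: at line 4 remove [zdy] add [zfidr,dal,gqo] -> 13 lines: pbrub huvca irtoh lmcce zfidr dal gqo nkxzw yjouk indzf kyubh akvef mconm
Hunk 2: at line 6 remove [gqo] add [ynyth,pnixr,ell] -> 15 lines: pbrub huvca irtoh lmcce zfidr dal ynyth pnixr ell nkxzw yjouk indzf kyubh akvef mconm
Hunk 3: at line 7 remove [ell,nkxzw,yjouk] add [syt,bgv] -> 14 lines: pbrub huvca irtoh lmcce zfidr dal ynyth pnixr syt bgv indzf kyubh akvef mconm
Hunk 4: at line 8 remove [bgv,indzf] add [ikguz,ehjix,okc] -> 15 lines: pbrub huvca irtoh lmcce zfidr dal ynyth pnixr syt ikguz ehjix okc kyubh akvef mconm
Hunk 5: at line 9 remove [ehjix,okc,kyubh] add [uuk,xyykz] -> 14 lines: pbrub huvca irtoh lmcce zfidr dal ynyth pnixr syt ikguz uuk xyykz akvef mconm
Hunk 6: at line 2 remove [irtoh] add [xmk,lgvi,mhgpd] -> 16 lines: pbrub huvca xmk lgvi mhgpd lmcce zfidr dal ynyth pnixr syt ikguz uuk xyykz akvef mconm
Hunk 7: at line 6 remove [dal] add [cfs] -> 16 lines: pbrub huvca xmk lgvi mhgpd lmcce zfidr cfs ynyth pnixr syt ikguz uuk xyykz akvef mconm
Final line 6: lmcce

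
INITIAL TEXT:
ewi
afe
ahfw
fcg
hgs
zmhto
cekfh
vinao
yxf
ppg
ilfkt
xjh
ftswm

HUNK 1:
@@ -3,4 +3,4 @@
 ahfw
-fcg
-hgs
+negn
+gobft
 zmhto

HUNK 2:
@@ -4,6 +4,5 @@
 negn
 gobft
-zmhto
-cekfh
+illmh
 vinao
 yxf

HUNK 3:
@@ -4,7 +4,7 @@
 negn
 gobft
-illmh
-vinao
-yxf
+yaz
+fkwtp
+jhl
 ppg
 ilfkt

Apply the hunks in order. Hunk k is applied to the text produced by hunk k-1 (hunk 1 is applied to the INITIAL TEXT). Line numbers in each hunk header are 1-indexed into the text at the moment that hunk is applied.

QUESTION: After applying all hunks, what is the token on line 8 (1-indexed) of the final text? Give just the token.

Hunk 1: at line 3 remove [fcg,hgs] add [negn,gobft] -> 13 lines: ewi afe ahfw negn gobft zmhto cekfh vinao yxf ppg ilfkt xjh ftswm
Hunk 2: at line 4 remove [zmhto,cekfh] add [illmh] -> 12 lines: ewi afe ahfw negn gobft illmh vinao yxf ppg ilfkt xjh ftswm
Hunk 3: at line 4 remove [illmh,vinao,yxf] add [yaz,fkwtp,jhl] -> 12 lines: ewi afe ahfw negn gobft yaz fkwtp jhl ppg ilfkt xjh ftswm
Final line 8: jhl

Answer: jhl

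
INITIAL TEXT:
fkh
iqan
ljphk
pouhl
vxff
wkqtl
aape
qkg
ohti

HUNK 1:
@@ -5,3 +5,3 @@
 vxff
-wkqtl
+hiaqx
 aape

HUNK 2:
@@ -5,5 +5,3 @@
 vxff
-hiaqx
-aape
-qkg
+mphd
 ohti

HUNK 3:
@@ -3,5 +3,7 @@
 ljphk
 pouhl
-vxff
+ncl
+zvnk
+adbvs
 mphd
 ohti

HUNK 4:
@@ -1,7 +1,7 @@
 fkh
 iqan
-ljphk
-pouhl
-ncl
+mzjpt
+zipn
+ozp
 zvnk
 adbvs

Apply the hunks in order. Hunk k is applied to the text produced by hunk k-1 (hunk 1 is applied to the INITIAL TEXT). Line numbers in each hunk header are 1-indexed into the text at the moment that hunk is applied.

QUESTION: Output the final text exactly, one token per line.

Hunk 1: at line 5 remove [wkqtl] add [hiaqx] -> 9 lines: fkh iqan ljphk pouhl vxff hiaqx aape qkg ohti
Hunk 2: at line 5 remove [hiaqx,aape,qkg] add [mphd] -> 7 lines: fkh iqan ljphk pouhl vxff mphd ohti
Hunk 3: at line 3 remove [vxff] add [ncl,zvnk,adbvs] -> 9 lines: fkh iqan ljphk pouhl ncl zvnk adbvs mphd ohti
Hunk 4: at line 1 remove [ljphk,pouhl,ncl] add [mzjpt,zipn,ozp] -> 9 lines: fkh iqan mzjpt zipn ozp zvnk adbvs mphd ohti

Answer: fkh
iqan
mzjpt
zipn
ozp
zvnk
adbvs
mphd
ohti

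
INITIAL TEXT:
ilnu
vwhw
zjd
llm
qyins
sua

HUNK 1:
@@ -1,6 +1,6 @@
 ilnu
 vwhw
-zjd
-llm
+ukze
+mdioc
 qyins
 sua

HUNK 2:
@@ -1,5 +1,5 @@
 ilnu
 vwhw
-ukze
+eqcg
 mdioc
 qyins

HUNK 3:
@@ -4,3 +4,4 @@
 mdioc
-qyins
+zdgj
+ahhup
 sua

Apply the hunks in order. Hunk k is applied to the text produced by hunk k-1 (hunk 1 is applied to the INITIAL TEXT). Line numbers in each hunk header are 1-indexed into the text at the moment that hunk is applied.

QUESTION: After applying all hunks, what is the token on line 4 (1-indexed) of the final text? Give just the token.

Hunk 1: at line 1 remove [zjd,llm] add [ukze,mdioc] -> 6 lines: ilnu vwhw ukze mdioc qyins sua
Hunk 2: at line 1 remove [ukze] add [eqcg] -> 6 lines: ilnu vwhw eqcg mdioc qyins sua
Hunk 3: at line 4 remove [qyins] add [zdgj,ahhup] -> 7 lines: ilnu vwhw eqcg mdioc zdgj ahhup sua
Final line 4: mdioc

Answer: mdioc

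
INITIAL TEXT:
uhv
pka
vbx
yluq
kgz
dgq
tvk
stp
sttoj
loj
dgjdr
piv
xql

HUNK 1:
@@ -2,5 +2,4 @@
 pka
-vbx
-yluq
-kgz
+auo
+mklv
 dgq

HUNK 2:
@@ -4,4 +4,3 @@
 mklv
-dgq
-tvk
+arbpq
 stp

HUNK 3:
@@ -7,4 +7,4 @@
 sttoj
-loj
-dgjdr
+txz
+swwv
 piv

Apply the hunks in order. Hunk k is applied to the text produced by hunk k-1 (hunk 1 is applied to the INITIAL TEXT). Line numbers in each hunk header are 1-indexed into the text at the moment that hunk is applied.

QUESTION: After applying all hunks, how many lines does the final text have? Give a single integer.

Hunk 1: at line 2 remove [vbx,yluq,kgz] add [auo,mklv] -> 12 lines: uhv pka auo mklv dgq tvk stp sttoj loj dgjdr piv xql
Hunk 2: at line 4 remove [dgq,tvk] add [arbpq] -> 11 lines: uhv pka auo mklv arbpq stp sttoj loj dgjdr piv xql
Hunk 3: at line 7 remove [loj,dgjdr] add [txz,swwv] -> 11 lines: uhv pka auo mklv arbpq stp sttoj txz swwv piv xql
Final line count: 11

Answer: 11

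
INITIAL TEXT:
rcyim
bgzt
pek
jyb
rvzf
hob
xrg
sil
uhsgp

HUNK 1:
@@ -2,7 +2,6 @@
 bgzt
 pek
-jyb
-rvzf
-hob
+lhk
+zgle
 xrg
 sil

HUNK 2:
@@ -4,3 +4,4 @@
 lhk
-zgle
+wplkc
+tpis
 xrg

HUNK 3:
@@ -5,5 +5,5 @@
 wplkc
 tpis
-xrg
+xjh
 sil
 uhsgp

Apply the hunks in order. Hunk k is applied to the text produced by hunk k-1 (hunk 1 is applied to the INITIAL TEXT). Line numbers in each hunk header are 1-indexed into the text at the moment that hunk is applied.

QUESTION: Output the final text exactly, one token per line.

Answer: rcyim
bgzt
pek
lhk
wplkc
tpis
xjh
sil
uhsgp

Derivation:
Hunk 1: at line 2 remove [jyb,rvzf,hob] add [lhk,zgle] -> 8 lines: rcyim bgzt pek lhk zgle xrg sil uhsgp
Hunk 2: at line 4 remove [zgle] add [wplkc,tpis] -> 9 lines: rcyim bgzt pek lhk wplkc tpis xrg sil uhsgp
Hunk 3: at line 5 remove [xrg] add [xjh] -> 9 lines: rcyim bgzt pek lhk wplkc tpis xjh sil uhsgp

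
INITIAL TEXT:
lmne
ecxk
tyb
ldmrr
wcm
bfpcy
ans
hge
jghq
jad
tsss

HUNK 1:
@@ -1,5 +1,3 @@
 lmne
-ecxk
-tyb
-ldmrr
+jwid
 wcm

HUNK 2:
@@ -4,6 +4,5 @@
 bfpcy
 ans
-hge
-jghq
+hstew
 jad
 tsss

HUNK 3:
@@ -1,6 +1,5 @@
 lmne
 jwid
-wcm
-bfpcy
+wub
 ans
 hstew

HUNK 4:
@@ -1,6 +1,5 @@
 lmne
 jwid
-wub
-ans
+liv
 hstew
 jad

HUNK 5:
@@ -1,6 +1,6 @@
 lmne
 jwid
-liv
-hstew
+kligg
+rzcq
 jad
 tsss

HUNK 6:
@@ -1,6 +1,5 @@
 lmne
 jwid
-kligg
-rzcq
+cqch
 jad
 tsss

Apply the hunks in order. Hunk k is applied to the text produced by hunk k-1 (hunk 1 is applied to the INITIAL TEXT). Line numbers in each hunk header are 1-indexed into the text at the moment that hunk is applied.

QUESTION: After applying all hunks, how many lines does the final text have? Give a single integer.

Answer: 5

Derivation:
Hunk 1: at line 1 remove [ecxk,tyb,ldmrr] add [jwid] -> 9 lines: lmne jwid wcm bfpcy ans hge jghq jad tsss
Hunk 2: at line 4 remove [hge,jghq] add [hstew] -> 8 lines: lmne jwid wcm bfpcy ans hstew jad tsss
Hunk 3: at line 1 remove [wcm,bfpcy] add [wub] -> 7 lines: lmne jwid wub ans hstew jad tsss
Hunk 4: at line 1 remove [wub,ans] add [liv] -> 6 lines: lmne jwid liv hstew jad tsss
Hunk 5: at line 1 remove [liv,hstew] add [kligg,rzcq] -> 6 lines: lmne jwid kligg rzcq jad tsss
Hunk 6: at line 1 remove [kligg,rzcq] add [cqch] -> 5 lines: lmne jwid cqch jad tsss
Final line count: 5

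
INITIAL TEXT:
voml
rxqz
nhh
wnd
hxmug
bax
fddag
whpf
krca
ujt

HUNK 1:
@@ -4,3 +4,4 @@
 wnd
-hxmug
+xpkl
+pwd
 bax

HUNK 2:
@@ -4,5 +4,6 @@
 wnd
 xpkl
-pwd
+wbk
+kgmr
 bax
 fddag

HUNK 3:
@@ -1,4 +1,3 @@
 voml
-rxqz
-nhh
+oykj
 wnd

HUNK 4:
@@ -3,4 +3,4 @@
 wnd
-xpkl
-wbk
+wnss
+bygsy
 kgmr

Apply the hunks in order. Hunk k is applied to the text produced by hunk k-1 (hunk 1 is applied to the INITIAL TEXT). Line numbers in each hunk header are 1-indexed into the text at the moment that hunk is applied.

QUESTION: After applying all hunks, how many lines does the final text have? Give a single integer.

Answer: 11

Derivation:
Hunk 1: at line 4 remove [hxmug] add [xpkl,pwd] -> 11 lines: voml rxqz nhh wnd xpkl pwd bax fddag whpf krca ujt
Hunk 2: at line 4 remove [pwd] add [wbk,kgmr] -> 12 lines: voml rxqz nhh wnd xpkl wbk kgmr bax fddag whpf krca ujt
Hunk 3: at line 1 remove [rxqz,nhh] add [oykj] -> 11 lines: voml oykj wnd xpkl wbk kgmr bax fddag whpf krca ujt
Hunk 4: at line 3 remove [xpkl,wbk] add [wnss,bygsy] -> 11 lines: voml oykj wnd wnss bygsy kgmr bax fddag whpf krca ujt
Final line count: 11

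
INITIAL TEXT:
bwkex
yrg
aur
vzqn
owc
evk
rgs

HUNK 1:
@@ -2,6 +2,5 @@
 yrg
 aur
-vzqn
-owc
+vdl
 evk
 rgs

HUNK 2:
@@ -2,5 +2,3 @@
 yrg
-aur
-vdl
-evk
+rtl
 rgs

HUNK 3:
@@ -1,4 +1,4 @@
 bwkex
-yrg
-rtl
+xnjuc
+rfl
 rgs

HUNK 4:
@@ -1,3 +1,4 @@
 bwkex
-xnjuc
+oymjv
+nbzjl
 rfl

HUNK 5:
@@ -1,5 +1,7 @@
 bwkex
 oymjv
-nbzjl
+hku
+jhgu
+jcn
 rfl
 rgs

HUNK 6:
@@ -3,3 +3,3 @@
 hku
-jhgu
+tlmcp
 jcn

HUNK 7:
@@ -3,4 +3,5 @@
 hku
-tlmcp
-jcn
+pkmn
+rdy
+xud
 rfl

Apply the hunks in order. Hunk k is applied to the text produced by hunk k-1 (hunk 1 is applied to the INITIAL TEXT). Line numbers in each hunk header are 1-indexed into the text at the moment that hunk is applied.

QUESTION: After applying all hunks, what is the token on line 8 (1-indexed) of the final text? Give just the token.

Answer: rgs

Derivation:
Hunk 1: at line 2 remove [vzqn,owc] add [vdl] -> 6 lines: bwkex yrg aur vdl evk rgs
Hunk 2: at line 2 remove [aur,vdl,evk] add [rtl] -> 4 lines: bwkex yrg rtl rgs
Hunk 3: at line 1 remove [yrg,rtl] add [xnjuc,rfl] -> 4 lines: bwkex xnjuc rfl rgs
Hunk 4: at line 1 remove [xnjuc] add [oymjv,nbzjl] -> 5 lines: bwkex oymjv nbzjl rfl rgs
Hunk 5: at line 1 remove [nbzjl] add [hku,jhgu,jcn] -> 7 lines: bwkex oymjv hku jhgu jcn rfl rgs
Hunk 6: at line 3 remove [jhgu] add [tlmcp] -> 7 lines: bwkex oymjv hku tlmcp jcn rfl rgs
Hunk 7: at line 3 remove [tlmcp,jcn] add [pkmn,rdy,xud] -> 8 lines: bwkex oymjv hku pkmn rdy xud rfl rgs
Final line 8: rgs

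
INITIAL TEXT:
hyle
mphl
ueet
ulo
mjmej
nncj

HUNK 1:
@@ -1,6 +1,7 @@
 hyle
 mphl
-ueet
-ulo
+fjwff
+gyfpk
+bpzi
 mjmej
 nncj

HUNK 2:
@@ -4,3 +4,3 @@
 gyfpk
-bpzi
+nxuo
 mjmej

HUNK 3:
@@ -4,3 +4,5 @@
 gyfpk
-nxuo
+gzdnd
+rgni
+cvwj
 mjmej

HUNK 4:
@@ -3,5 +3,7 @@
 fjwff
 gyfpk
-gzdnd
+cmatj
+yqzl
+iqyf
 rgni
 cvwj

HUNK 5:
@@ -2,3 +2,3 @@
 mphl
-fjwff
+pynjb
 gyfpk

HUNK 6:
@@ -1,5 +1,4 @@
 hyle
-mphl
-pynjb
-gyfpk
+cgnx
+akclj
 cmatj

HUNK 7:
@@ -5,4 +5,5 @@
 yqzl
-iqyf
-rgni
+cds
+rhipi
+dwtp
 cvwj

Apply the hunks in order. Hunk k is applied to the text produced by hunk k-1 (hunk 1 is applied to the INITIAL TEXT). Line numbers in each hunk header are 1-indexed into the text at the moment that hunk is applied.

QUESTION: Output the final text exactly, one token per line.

Hunk 1: at line 1 remove [ueet,ulo] add [fjwff,gyfpk,bpzi] -> 7 lines: hyle mphl fjwff gyfpk bpzi mjmej nncj
Hunk 2: at line 4 remove [bpzi] add [nxuo] -> 7 lines: hyle mphl fjwff gyfpk nxuo mjmej nncj
Hunk 3: at line 4 remove [nxuo] add [gzdnd,rgni,cvwj] -> 9 lines: hyle mphl fjwff gyfpk gzdnd rgni cvwj mjmej nncj
Hunk 4: at line 3 remove [gzdnd] add [cmatj,yqzl,iqyf] -> 11 lines: hyle mphl fjwff gyfpk cmatj yqzl iqyf rgni cvwj mjmej nncj
Hunk 5: at line 2 remove [fjwff] add [pynjb] -> 11 lines: hyle mphl pynjb gyfpk cmatj yqzl iqyf rgni cvwj mjmej nncj
Hunk 6: at line 1 remove [mphl,pynjb,gyfpk] add [cgnx,akclj] -> 10 lines: hyle cgnx akclj cmatj yqzl iqyf rgni cvwj mjmej nncj
Hunk 7: at line 5 remove [iqyf,rgni] add [cds,rhipi,dwtp] -> 11 lines: hyle cgnx akclj cmatj yqzl cds rhipi dwtp cvwj mjmej nncj

Answer: hyle
cgnx
akclj
cmatj
yqzl
cds
rhipi
dwtp
cvwj
mjmej
nncj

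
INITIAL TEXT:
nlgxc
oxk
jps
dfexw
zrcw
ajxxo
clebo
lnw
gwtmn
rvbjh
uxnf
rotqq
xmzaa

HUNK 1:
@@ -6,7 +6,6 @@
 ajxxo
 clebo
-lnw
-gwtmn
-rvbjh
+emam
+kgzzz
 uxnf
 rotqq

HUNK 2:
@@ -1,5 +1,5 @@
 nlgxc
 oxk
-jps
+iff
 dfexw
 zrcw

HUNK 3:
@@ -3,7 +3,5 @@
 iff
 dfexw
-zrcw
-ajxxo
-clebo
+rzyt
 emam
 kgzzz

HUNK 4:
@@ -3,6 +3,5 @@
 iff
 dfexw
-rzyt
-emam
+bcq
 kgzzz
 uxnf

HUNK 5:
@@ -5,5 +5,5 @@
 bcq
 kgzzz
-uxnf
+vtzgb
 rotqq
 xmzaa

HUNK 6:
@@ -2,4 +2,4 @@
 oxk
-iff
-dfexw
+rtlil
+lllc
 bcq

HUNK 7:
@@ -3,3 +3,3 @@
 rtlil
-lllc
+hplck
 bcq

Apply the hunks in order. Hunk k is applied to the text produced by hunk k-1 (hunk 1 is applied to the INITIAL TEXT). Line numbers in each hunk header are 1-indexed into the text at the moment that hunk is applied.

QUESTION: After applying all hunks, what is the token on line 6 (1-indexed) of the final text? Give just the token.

Hunk 1: at line 6 remove [lnw,gwtmn,rvbjh] add [emam,kgzzz] -> 12 lines: nlgxc oxk jps dfexw zrcw ajxxo clebo emam kgzzz uxnf rotqq xmzaa
Hunk 2: at line 1 remove [jps] add [iff] -> 12 lines: nlgxc oxk iff dfexw zrcw ajxxo clebo emam kgzzz uxnf rotqq xmzaa
Hunk 3: at line 3 remove [zrcw,ajxxo,clebo] add [rzyt] -> 10 lines: nlgxc oxk iff dfexw rzyt emam kgzzz uxnf rotqq xmzaa
Hunk 4: at line 3 remove [rzyt,emam] add [bcq] -> 9 lines: nlgxc oxk iff dfexw bcq kgzzz uxnf rotqq xmzaa
Hunk 5: at line 5 remove [uxnf] add [vtzgb] -> 9 lines: nlgxc oxk iff dfexw bcq kgzzz vtzgb rotqq xmzaa
Hunk 6: at line 2 remove [iff,dfexw] add [rtlil,lllc] -> 9 lines: nlgxc oxk rtlil lllc bcq kgzzz vtzgb rotqq xmzaa
Hunk 7: at line 3 remove [lllc] add [hplck] -> 9 lines: nlgxc oxk rtlil hplck bcq kgzzz vtzgb rotqq xmzaa
Final line 6: kgzzz

Answer: kgzzz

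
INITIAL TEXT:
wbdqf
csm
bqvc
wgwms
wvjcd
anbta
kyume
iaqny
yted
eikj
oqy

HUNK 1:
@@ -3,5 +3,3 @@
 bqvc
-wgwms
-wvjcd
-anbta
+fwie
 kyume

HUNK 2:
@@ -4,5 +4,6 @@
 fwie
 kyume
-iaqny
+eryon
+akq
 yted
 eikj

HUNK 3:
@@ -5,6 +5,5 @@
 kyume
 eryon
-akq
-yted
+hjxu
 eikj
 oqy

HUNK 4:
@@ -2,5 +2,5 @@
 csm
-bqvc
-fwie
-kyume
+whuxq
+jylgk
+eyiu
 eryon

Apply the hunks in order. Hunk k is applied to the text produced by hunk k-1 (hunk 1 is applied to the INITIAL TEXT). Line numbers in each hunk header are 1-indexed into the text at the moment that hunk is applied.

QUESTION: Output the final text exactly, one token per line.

Hunk 1: at line 3 remove [wgwms,wvjcd,anbta] add [fwie] -> 9 lines: wbdqf csm bqvc fwie kyume iaqny yted eikj oqy
Hunk 2: at line 4 remove [iaqny] add [eryon,akq] -> 10 lines: wbdqf csm bqvc fwie kyume eryon akq yted eikj oqy
Hunk 3: at line 5 remove [akq,yted] add [hjxu] -> 9 lines: wbdqf csm bqvc fwie kyume eryon hjxu eikj oqy
Hunk 4: at line 2 remove [bqvc,fwie,kyume] add [whuxq,jylgk,eyiu] -> 9 lines: wbdqf csm whuxq jylgk eyiu eryon hjxu eikj oqy

Answer: wbdqf
csm
whuxq
jylgk
eyiu
eryon
hjxu
eikj
oqy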